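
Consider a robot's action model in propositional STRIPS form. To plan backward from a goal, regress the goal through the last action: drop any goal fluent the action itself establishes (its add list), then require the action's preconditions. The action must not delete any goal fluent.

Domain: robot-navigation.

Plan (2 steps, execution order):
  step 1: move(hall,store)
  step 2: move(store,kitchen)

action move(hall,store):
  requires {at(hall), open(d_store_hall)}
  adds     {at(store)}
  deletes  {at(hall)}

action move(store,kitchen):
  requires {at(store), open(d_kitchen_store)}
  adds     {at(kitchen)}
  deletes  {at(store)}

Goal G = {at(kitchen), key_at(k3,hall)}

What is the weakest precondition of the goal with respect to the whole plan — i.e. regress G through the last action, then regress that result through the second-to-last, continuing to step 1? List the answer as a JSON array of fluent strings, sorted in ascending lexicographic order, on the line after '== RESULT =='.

Work backward from the goal:
  through step 2 (move(store,kitchen)): drop {at(kitchen)}, keep {key_at(k3,hall)}, require {at(store), open(d_kitchen_store)}
    → {at(store), key_at(k3,hall), open(d_kitchen_store)}
  through step 1 (move(hall,store)): drop {at(store)}, keep {key_at(k3,hall), open(d_kitchen_store)}, require {at(hall), open(d_store_hall)}
    → {at(hall), key_at(k3,hall), open(d_kitchen_store), open(d_store_hall)}

== RESULT ==
["at(hall)", "key_at(k3,hall)", "open(d_kitchen_store)", "open(d_store_hall)"]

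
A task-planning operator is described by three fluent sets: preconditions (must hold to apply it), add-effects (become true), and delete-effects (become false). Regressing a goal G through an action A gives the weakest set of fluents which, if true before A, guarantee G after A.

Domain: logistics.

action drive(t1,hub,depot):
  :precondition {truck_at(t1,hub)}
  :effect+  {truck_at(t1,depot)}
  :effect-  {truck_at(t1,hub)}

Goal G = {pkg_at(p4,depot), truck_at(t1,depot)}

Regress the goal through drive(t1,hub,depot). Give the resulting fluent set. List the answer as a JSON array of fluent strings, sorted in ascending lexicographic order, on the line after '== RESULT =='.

Compute (G \ add) ∪ pre:
  G ∩ del = {}  (empty — regression defined)
  G \ add = {pkg_at(p4,depot), truck_at(t1,depot)} \ {truck_at(t1,depot)} = {pkg_at(p4,depot)}
  ∪ pre   = {pkg_at(p4,depot)} ∪ {truck_at(t1,hub)}
          = {pkg_at(p4,depot), truck_at(t1,hub)}

== RESULT ==
["pkg_at(p4,depot)", "truck_at(t1,hub)"]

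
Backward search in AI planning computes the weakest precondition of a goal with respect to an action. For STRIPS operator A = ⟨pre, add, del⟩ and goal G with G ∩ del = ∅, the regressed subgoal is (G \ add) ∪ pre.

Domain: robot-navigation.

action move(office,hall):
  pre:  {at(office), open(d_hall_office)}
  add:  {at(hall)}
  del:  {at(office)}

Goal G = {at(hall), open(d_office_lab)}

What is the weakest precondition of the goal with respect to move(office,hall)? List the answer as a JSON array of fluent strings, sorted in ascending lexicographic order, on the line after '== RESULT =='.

Compute (G \ add) ∪ pre:
  G ∩ del = {}  (empty — regression defined)
  G \ add = {at(hall), open(d_office_lab)} \ {at(hall)} = {open(d_office_lab)}
  ∪ pre   = {open(d_office_lab)} ∪ {at(office), open(d_hall_office)}
          = {at(office), open(d_hall_office), open(d_office_lab)}

== RESULT ==
["at(office)", "open(d_hall_office)", "open(d_office_lab)"]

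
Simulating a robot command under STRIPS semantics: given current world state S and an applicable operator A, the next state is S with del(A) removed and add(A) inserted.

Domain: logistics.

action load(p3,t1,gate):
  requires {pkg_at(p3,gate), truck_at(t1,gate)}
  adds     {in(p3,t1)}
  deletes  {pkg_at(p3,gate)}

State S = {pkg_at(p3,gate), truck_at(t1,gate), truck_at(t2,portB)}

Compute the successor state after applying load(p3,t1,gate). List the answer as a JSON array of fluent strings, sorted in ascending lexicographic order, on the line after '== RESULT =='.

Progress:
  pre ⊆ S: {pkg_at(p3,gate), truck_at(t1,gate)} ⊆ S  — applicable
  S \ del = {truck_at(t1,gate), truck_at(t2,portB)}
  ∪ add   = {in(p3,t1), truck_at(t1,gate), truck_at(t2,portB)}

== RESULT ==
["in(p3,t1)", "truck_at(t1,gate)", "truck_at(t2,portB)"]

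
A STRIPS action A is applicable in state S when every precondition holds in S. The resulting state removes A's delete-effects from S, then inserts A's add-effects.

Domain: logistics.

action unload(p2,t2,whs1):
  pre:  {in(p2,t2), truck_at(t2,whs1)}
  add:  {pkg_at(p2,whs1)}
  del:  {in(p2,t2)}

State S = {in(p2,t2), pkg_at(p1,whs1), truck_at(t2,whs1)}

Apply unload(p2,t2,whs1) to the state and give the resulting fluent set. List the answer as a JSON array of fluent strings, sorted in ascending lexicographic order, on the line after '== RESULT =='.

Progress:
  pre ⊆ S: {in(p2,t2), truck_at(t2,whs1)} ⊆ S  — applicable
  S \ del = {pkg_at(p1,whs1), truck_at(t2,whs1)}
  ∪ add   = {pkg_at(p1,whs1), pkg_at(p2,whs1), truck_at(t2,whs1)}

== RESULT ==
["pkg_at(p1,whs1)", "pkg_at(p2,whs1)", "truck_at(t2,whs1)"]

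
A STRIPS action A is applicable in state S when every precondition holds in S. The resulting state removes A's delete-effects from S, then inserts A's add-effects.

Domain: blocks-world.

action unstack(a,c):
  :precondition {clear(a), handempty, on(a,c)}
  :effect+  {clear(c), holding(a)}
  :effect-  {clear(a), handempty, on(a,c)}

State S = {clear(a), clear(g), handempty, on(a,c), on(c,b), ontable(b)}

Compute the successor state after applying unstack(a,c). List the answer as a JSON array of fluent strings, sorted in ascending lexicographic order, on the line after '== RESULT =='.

Progress:
  pre ⊆ S: {clear(a), handempty, on(a,c)} ⊆ S  — applicable
  S \ del = {clear(g), on(c,b), ontable(b)}
  ∪ add   = {clear(c), clear(g), holding(a), on(c,b), ontable(b)}

== RESULT ==
["clear(c)", "clear(g)", "holding(a)", "on(c,b)", "ontable(b)"]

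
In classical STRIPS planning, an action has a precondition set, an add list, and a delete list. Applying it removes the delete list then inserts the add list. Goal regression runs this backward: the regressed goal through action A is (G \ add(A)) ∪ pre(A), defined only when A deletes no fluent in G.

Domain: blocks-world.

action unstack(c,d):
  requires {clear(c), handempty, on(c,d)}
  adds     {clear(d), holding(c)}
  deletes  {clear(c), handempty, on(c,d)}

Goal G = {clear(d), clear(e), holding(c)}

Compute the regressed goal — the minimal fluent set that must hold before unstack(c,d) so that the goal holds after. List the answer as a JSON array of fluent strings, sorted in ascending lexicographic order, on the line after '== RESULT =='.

Regress:
  G ∩ del = {}  (empty — regression defined)
  G \ add = {clear(d), clear(e), holding(c)} \ {clear(d), holding(c)} = {clear(e)}
  ∪ pre   = {clear(e)} ∪ {clear(c), handempty, on(c,d)}
          = {clear(c), clear(e), handempty, on(c,d)}

== RESULT ==
["clear(c)", "clear(e)", "handempty", "on(c,d)"]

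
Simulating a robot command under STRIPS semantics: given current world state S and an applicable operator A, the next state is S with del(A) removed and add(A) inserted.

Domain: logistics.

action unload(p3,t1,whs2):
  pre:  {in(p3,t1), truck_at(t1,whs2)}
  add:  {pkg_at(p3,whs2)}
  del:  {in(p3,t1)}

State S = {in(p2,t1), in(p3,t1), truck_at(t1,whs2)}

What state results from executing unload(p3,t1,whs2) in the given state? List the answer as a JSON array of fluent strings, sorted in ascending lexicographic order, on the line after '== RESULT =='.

Compute (S \ del) ∪ add:
  pre ⊆ S: {in(p3,t1), truck_at(t1,whs2)} ⊆ S  — applicable
  S \ del = {in(p2,t1), truck_at(t1,whs2)}
  ∪ add   = {in(p2,t1), pkg_at(p3,whs2), truck_at(t1,whs2)}

== RESULT ==
["in(p2,t1)", "pkg_at(p3,whs2)", "truck_at(t1,whs2)"]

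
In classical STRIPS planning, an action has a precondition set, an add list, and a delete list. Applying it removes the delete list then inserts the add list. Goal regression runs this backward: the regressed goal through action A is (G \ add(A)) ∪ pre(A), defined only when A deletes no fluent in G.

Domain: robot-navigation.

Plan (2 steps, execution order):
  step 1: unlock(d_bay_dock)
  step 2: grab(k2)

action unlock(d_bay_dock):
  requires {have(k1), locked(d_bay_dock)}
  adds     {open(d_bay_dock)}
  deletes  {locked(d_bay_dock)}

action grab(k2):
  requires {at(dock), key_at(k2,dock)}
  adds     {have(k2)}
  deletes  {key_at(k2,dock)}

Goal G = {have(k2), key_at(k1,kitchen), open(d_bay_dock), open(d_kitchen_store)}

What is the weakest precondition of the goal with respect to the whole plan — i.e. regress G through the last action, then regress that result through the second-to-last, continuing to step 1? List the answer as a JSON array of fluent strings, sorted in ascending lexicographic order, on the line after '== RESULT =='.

Regress step by step:
  through step 2 (grab(k2)): drop {have(k2)}, keep {key_at(k1,kitchen), open(d_bay_dock), open(d_kitchen_store)}, require {at(dock), key_at(k2,dock)}
    → {at(dock), key_at(k1,kitchen), key_at(k2,dock), open(d_bay_dock), open(d_kitchen_store)}
  through step 1 (unlock(d_bay_dock)): drop {open(d_bay_dock)}, keep {at(dock), key_at(k1,kitchen), key_at(k2,dock), open(d_kitchen_store)}, require {have(k1), locked(d_bay_dock)}
    → {at(dock), have(k1), key_at(k1,kitchen), key_at(k2,dock), locked(d_bay_dock), open(d_kitchen_store)}

== RESULT ==
["at(dock)", "have(k1)", "key_at(k1,kitchen)", "key_at(k2,dock)", "locked(d_bay_dock)", "open(d_kitchen_store)"]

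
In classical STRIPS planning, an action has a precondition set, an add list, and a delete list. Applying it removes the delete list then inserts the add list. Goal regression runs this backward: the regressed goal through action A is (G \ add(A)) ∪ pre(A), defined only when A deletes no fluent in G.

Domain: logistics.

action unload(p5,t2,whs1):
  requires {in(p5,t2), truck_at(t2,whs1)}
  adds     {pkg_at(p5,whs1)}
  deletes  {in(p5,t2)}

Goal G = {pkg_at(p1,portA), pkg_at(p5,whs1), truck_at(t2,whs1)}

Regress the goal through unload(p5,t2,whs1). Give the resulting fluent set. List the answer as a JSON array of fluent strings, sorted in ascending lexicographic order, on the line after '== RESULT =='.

Compute (G \ add) ∪ pre:
  G ∩ del = {}  (empty — regression defined)
  G \ add = {pkg_at(p1,portA), pkg_at(p5,whs1), truck_at(t2,whs1)} \ {pkg_at(p5,whs1)} = {pkg_at(p1,portA), truck_at(t2,whs1)}
  ∪ pre   = {pkg_at(p1,portA), truck_at(t2,whs1)} ∪ {in(p5,t2), truck_at(t2,whs1)}
          = {in(p5,t2), pkg_at(p1,portA), truck_at(t2,whs1)}

== RESULT ==
["in(p5,t2)", "pkg_at(p1,portA)", "truck_at(t2,whs1)"]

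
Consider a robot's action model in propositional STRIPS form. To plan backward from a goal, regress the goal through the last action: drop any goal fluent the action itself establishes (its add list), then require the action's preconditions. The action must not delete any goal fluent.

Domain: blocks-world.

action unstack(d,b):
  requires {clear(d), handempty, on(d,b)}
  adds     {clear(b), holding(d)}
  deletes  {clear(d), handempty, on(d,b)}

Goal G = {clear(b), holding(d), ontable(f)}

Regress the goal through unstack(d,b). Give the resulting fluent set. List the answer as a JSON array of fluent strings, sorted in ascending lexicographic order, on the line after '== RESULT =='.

Compute (G \ add) ∪ pre:
  G ∩ del = {}  (empty — regression defined)
  G \ add = {clear(b), holding(d), ontable(f)} \ {clear(b), holding(d)} = {ontable(f)}
  ∪ pre   = {ontable(f)} ∪ {clear(d), handempty, on(d,b)}
          = {clear(d), handempty, on(d,b), ontable(f)}

== RESULT ==
["clear(d)", "handempty", "on(d,b)", "ontable(f)"]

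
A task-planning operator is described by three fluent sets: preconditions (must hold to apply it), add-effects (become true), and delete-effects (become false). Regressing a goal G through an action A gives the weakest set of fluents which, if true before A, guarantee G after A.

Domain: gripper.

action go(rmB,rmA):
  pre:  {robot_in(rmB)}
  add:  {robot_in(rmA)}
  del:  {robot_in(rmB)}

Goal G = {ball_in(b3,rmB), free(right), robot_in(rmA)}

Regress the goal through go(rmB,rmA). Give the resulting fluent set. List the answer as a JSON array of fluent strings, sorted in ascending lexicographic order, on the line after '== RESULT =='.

Compute (G \ add) ∪ pre:
  G ∩ del = {}  (empty — regression defined)
  G \ add = {ball_in(b3,rmB), free(right), robot_in(rmA)} \ {robot_in(rmA)} = {ball_in(b3,rmB), free(right)}
  ∪ pre   = {ball_in(b3,rmB), free(right)} ∪ {robot_in(rmB)}
          = {ball_in(b3,rmB), free(right), robot_in(rmB)}

== RESULT ==
["ball_in(b3,rmB)", "free(right)", "robot_in(rmB)"]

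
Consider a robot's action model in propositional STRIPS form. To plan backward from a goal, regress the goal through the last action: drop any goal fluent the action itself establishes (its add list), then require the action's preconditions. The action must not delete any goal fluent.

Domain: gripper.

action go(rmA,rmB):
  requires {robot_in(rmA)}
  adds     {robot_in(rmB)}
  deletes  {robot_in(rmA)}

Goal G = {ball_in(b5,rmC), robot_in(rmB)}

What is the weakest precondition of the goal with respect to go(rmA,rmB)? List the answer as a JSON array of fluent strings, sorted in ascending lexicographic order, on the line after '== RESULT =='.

Compute (G \ add) ∪ pre:
  G ∩ del = {}  (empty — regression defined)
  G \ add = {ball_in(b5,rmC), robot_in(rmB)} \ {robot_in(rmB)} = {ball_in(b5,rmC)}
  ∪ pre   = {ball_in(b5,rmC)} ∪ {robot_in(rmA)}
          = {ball_in(b5,rmC), robot_in(rmA)}

== RESULT ==
["ball_in(b5,rmC)", "robot_in(rmA)"]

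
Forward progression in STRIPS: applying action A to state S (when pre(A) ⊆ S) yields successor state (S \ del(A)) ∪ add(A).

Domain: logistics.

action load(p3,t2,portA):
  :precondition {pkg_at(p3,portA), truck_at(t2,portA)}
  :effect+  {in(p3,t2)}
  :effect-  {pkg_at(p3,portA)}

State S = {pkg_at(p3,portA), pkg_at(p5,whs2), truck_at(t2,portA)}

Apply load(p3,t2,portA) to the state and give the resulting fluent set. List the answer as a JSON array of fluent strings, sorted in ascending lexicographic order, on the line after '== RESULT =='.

Compute (S \ del) ∪ add:
  pre ⊆ S: {pkg_at(p3,portA), truck_at(t2,portA)} ⊆ S  — applicable
  S \ del = {pkg_at(p5,whs2), truck_at(t2,portA)}
  ∪ add   = {in(p3,t2), pkg_at(p5,whs2), truck_at(t2,portA)}

== RESULT ==
["in(p3,t2)", "pkg_at(p5,whs2)", "truck_at(t2,portA)"]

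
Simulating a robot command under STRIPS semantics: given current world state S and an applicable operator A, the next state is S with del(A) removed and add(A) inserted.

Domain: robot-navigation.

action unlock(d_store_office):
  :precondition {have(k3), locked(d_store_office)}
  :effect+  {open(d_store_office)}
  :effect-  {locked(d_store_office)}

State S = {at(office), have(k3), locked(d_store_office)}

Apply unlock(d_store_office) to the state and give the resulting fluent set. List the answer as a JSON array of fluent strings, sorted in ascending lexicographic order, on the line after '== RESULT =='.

Progress:
  pre ⊆ S: {have(k3), locked(d_store_office)} ⊆ S  — applicable
  S \ del = {at(office), have(k3)}
  ∪ add   = {at(office), have(k3), open(d_store_office)}

== RESULT ==
["at(office)", "have(k3)", "open(d_store_office)"]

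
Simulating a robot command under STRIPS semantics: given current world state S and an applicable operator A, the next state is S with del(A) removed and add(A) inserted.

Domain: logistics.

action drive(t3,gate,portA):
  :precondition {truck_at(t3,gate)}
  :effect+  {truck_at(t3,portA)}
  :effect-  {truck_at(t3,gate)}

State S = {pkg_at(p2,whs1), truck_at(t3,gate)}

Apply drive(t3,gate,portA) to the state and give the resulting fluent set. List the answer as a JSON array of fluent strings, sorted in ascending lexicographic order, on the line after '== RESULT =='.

Progress:
  pre ⊆ S: {truck_at(t3,gate)} ⊆ S  — applicable
  S \ del = {pkg_at(p2,whs1)}
  ∪ add   = {pkg_at(p2,whs1), truck_at(t3,portA)}

== RESULT ==
["pkg_at(p2,whs1)", "truck_at(t3,portA)"]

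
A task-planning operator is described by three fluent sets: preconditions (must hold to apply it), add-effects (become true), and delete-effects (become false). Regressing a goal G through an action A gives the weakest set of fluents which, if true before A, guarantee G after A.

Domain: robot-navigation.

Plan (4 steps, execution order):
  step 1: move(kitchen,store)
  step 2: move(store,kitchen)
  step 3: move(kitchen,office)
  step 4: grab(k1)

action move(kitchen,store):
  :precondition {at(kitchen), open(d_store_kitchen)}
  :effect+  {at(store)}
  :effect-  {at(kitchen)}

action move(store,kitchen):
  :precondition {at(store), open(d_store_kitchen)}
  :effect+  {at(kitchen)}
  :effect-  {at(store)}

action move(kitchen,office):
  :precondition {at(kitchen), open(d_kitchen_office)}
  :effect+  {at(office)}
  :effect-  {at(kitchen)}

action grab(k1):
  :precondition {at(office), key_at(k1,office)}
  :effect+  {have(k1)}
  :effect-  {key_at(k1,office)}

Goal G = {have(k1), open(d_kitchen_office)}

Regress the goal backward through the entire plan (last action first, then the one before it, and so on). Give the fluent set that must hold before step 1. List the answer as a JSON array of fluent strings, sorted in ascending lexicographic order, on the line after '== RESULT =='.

Regress step by step:
  through step 4 (grab(k1)): drop {have(k1)}, keep {open(d_kitchen_office)}, require {at(office), key_at(k1,office)}
    → {at(office), key_at(k1,office), open(d_kitchen_office)}
  through step 3 (move(kitchen,office)): drop {at(office)}, keep {key_at(k1,office), open(d_kitchen_office)}, require {at(kitchen), open(d_kitchen_office)}
    → {at(kitchen), key_at(k1,office), open(d_kitchen_office)}
  through step 2 (move(store,kitchen)): drop {at(kitchen)}, keep {key_at(k1,office), open(d_kitchen_office)}, require {at(store), open(d_store_kitchen)}
    → {at(store), key_at(k1,office), open(d_kitchen_office), open(d_store_kitchen)}
  through step 1 (move(kitchen,store)): drop {at(store)}, keep {key_at(k1,office), open(d_kitchen_office), open(d_store_kitchen)}, require {at(kitchen), open(d_store_kitchen)}
    → {at(kitchen), key_at(k1,office), open(d_kitchen_office), open(d_store_kitchen)}

== RESULT ==
["at(kitchen)", "key_at(k1,office)", "open(d_kitchen_office)", "open(d_store_kitchen)"]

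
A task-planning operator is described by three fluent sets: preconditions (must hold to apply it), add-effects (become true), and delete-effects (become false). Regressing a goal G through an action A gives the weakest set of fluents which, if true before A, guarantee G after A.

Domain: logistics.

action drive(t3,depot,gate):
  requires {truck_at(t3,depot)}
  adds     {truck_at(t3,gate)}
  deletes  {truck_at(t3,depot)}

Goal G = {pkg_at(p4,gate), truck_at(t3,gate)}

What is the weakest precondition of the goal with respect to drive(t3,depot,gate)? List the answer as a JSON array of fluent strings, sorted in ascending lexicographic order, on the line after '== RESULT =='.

Regress:
  G ∩ del = {}  (empty — regression defined)
  G \ add = {pkg_at(p4,gate), truck_at(t3,gate)} \ {truck_at(t3,gate)} = {pkg_at(p4,gate)}
  ∪ pre   = {pkg_at(p4,gate)} ∪ {truck_at(t3,depot)}
          = {pkg_at(p4,gate), truck_at(t3,depot)}

== RESULT ==
["pkg_at(p4,gate)", "truck_at(t3,depot)"]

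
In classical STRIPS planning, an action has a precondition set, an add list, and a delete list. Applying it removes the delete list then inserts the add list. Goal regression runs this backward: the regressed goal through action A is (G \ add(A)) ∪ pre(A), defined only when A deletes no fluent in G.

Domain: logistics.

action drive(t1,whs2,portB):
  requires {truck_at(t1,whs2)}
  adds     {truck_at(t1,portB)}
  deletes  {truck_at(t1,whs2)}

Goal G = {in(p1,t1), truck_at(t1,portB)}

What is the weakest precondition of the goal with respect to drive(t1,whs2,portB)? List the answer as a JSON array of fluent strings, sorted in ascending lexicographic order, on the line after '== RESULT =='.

Compute (G \ add) ∪ pre:
  G ∩ del = {}  (empty — regression defined)
  G \ add = {in(p1,t1), truck_at(t1,portB)} \ {truck_at(t1,portB)} = {in(p1,t1)}
  ∪ pre   = {in(p1,t1)} ∪ {truck_at(t1,whs2)}
          = {in(p1,t1), truck_at(t1,whs2)}

== RESULT ==
["in(p1,t1)", "truck_at(t1,whs2)"]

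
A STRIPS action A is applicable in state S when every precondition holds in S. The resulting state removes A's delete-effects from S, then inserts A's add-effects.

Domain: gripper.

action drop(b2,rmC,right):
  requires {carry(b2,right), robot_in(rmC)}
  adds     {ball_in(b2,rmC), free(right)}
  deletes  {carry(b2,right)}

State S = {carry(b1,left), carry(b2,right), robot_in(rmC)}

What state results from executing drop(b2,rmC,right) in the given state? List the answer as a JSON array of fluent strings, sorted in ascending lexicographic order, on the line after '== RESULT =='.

Progress:
  pre ⊆ S: {carry(b2,right), robot_in(rmC)} ⊆ S  — applicable
  S \ del = {carry(b1,left), robot_in(rmC)}
  ∪ add   = {ball_in(b2,rmC), carry(b1,left), free(right), robot_in(rmC)}

== RESULT ==
["ball_in(b2,rmC)", "carry(b1,left)", "free(right)", "robot_in(rmC)"]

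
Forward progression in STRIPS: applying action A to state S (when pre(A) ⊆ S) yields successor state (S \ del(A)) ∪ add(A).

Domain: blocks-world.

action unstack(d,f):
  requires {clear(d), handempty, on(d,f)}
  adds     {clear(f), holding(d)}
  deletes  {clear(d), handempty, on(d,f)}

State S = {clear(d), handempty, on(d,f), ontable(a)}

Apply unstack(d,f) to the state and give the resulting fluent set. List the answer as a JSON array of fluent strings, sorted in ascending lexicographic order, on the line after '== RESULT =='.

Progress:
  pre ⊆ S: {clear(d), handempty, on(d,f)} ⊆ S  — applicable
  S \ del = {ontable(a)}
  ∪ add   = {clear(f), holding(d), ontable(a)}

== RESULT ==
["clear(f)", "holding(d)", "ontable(a)"]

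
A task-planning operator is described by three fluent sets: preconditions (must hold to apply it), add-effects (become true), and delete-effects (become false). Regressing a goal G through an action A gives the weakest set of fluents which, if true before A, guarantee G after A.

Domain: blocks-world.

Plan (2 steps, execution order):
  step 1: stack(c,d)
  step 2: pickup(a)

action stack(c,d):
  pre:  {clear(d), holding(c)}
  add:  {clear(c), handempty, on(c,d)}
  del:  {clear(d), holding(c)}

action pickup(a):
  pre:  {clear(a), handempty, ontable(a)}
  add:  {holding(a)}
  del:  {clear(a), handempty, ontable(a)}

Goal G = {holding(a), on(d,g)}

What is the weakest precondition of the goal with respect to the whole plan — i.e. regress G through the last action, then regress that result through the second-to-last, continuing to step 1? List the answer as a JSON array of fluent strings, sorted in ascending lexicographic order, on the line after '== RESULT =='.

Work backward from the goal:
  through step 2 (pickup(a)): drop {holding(a)}, keep {on(d,g)}, require {clear(a), handempty, ontable(a)}
    → {clear(a), handempty, on(d,g), ontable(a)}
  through step 1 (stack(c,d)): drop {handempty}, keep {clear(a), on(d,g), ontable(a)}, require {clear(d), holding(c)}
    → {clear(a), clear(d), holding(c), on(d,g), ontable(a)}

== RESULT ==
["clear(a)", "clear(d)", "holding(c)", "on(d,g)", "ontable(a)"]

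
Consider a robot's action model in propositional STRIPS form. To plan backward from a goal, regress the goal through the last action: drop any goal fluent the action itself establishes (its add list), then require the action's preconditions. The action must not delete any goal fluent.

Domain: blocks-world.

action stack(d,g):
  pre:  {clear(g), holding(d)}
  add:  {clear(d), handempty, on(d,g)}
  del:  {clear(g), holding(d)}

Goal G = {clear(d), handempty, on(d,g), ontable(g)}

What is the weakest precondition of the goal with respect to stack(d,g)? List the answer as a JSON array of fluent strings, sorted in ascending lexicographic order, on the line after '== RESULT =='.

Regress:
  G ∩ del = {}  (empty — regression defined)
  G \ add = {clear(d), handempty, on(d,g), ontable(g)} \ {clear(d), handempty, on(d,g)} = {ontable(g)}
  ∪ pre   = {ontable(g)} ∪ {clear(g), holding(d)}
          = {clear(g), holding(d), ontable(g)}

== RESULT ==
["clear(g)", "holding(d)", "ontable(g)"]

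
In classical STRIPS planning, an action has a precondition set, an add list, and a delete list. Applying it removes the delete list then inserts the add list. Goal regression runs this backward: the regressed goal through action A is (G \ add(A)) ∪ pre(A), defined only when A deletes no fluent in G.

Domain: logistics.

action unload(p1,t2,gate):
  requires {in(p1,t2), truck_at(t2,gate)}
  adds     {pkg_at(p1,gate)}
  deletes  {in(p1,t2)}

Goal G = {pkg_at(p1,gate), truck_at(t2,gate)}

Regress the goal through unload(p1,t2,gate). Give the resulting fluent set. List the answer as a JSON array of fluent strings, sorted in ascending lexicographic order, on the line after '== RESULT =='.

Compute (G \ add) ∪ pre:
  G ∩ del = {}  (empty — regression defined)
  G \ add = {pkg_at(p1,gate), truck_at(t2,gate)} \ {pkg_at(p1,gate)} = {truck_at(t2,gate)}
  ∪ pre   = {truck_at(t2,gate)} ∪ {in(p1,t2), truck_at(t2,gate)}
          = {in(p1,t2), truck_at(t2,gate)}

== RESULT ==
["in(p1,t2)", "truck_at(t2,gate)"]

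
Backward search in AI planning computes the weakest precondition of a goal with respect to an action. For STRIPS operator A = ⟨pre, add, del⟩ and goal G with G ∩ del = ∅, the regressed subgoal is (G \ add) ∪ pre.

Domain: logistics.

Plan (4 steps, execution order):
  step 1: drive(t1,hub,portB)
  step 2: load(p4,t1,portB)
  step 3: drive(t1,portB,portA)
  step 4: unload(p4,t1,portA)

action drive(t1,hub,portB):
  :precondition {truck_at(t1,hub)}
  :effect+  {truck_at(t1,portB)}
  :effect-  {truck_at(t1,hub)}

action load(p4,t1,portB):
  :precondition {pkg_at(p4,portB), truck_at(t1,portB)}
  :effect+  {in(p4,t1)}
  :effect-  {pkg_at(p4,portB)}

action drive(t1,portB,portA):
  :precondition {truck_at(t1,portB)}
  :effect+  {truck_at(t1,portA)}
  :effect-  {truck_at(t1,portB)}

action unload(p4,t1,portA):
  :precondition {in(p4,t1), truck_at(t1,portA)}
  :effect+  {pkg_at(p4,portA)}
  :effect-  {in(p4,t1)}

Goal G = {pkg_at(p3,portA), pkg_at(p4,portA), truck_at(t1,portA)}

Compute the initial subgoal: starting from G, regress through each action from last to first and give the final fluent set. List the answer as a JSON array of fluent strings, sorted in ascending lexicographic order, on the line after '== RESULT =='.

Regress step by step:
  through step 4 (unload(p4,t1,portA)): drop {pkg_at(p4,portA)}, keep {pkg_at(p3,portA), truck_at(t1,portA)}, require {in(p4,t1), truck_at(t1,portA)}
    → {in(p4,t1), pkg_at(p3,portA), truck_at(t1,portA)}
  through step 3 (drive(t1,portB,portA)): drop {truck_at(t1,portA)}, keep {in(p4,t1), pkg_at(p3,portA)}, require {truck_at(t1,portB)}
    → {in(p4,t1), pkg_at(p3,portA), truck_at(t1,portB)}
  through step 2 (load(p4,t1,portB)): drop {in(p4,t1)}, keep {pkg_at(p3,portA), truck_at(t1,portB)}, require {pkg_at(p4,portB), truck_at(t1,portB)}
    → {pkg_at(p3,portA), pkg_at(p4,portB), truck_at(t1,portB)}
  through step 1 (drive(t1,hub,portB)): drop {truck_at(t1,portB)}, keep {pkg_at(p3,portA), pkg_at(p4,portB)}, require {truck_at(t1,hub)}
    → {pkg_at(p3,portA), pkg_at(p4,portB), truck_at(t1,hub)}

== RESULT ==
["pkg_at(p3,portA)", "pkg_at(p4,portB)", "truck_at(t1,hub)"]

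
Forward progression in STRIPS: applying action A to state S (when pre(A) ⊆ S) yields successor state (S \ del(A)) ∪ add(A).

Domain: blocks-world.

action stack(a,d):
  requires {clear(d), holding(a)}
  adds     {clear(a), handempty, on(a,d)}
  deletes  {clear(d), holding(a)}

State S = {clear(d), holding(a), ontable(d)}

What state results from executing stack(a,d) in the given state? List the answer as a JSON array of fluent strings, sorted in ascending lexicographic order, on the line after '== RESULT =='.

Progress:
  pre ⊆ S: {clear(d), holding(a)} ⊆ S  — applicable
  S \ del = {ontable(d)}
  ∪ add   = {clear(a), handempty, on(a,d), ontable(d)}

== RESULT ==
["clear(a)", "handempty", "on(a,d)", "ontable(d)"]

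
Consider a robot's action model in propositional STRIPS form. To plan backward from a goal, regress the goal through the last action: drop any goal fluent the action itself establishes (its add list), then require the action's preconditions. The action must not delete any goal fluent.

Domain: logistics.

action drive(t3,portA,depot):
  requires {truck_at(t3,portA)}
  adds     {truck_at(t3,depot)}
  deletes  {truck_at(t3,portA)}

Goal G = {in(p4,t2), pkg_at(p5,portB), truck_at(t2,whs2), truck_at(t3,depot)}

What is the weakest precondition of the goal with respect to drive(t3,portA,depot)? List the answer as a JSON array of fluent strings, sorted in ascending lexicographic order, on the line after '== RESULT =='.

Regress:
  G ∩ del = {}  (empty — regression defined)
  G \ add = {in(p4,t2), pkg_at(p5,portB), truck_at(t2,whs2), truck_at(t3,depot)} \ {truck_at(t3,depot)} = {in(p4,t2), pkg_at(p5,portB), truck_at(t2,whs2)}
  ∪ pre   = {in(p4,t2), pkg_at(p5,portB), truck_at(t2,whs2)} ∪ {truck_at(t3,portA)}
          = {in(p4,t2), pkg_at(p5,portB), truck_at(t2,whs2), truck_at(t3,portA)}

== RESULT ==
["in(p4,t2)", "pkg_at(p5,portB)", "truck_at(t2,whs2)", "truck_at(t3,portA)"]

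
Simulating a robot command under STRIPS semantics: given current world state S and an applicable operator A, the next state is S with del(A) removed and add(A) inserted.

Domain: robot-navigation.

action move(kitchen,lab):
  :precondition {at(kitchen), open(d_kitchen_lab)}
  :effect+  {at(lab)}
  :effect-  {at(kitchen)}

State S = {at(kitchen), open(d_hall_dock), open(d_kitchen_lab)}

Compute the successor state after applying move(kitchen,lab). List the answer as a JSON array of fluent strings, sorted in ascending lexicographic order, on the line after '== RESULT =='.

Compute (S \ del) ∪ add:
  pre ⊆ S: {at(kitchen), open(d_kitchen_lab)} ⊆ S  — applicable
  S \ del = {open(d_hall_dock), open(d_kitchen_lab)}
  ∪ add   = {at(lab), open(d_hall_dock), open(d_kitchen_lab)}

== RESULT ==
["at(lab)", "open(d_hall_dock)", "open(d_kitchen_lab)"]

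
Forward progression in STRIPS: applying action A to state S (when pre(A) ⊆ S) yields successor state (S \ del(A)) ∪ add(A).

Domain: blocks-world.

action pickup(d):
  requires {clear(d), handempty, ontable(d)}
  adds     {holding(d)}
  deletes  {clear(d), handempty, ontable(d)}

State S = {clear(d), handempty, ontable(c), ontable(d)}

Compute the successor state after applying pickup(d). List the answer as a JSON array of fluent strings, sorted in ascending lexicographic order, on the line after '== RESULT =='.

Compute (S \ del) ∪ add:
  pre ⊆ S: {clear(d), handempty, ontable(d)} ⊆ S  — applicable
  S \ del = {ontable(c)}
  ∪ add   = {holding(d), ontable(c)}

== RESULT ==
["holding(d)", "ontable(c)"]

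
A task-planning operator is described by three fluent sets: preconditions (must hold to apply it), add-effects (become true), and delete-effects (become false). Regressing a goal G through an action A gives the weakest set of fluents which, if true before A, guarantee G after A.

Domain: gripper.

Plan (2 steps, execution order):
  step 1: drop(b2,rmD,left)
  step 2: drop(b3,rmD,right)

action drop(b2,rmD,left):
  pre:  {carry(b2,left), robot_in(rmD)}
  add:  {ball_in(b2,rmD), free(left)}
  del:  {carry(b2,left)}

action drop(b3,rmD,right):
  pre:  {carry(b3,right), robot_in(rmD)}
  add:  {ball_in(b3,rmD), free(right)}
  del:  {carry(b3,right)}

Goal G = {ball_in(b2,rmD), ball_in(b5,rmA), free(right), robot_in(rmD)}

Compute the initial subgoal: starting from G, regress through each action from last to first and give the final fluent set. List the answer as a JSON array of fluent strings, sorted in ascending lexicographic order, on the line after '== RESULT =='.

Work backward from the goal:
  through step 2 (drop(b3,rmD,right)): drop {free(right)}, keep {ball_in(b2,rmD), ball_in(b5,rmA), robot_in(rmD)}, require {carry(b3,right), robot_in(rmD)}
    → {ball_in(b2,rmD), ball_in(b5,rmA), carry(b3,right), robot_in(rmD)}
  through step 1 (drop(b2,rmD,left)): drop {ball_in(b2,rmD)}, keep {ball_in(b5,rmA), carry(b3,right), robot_in(rmD)}, require {carry(b2,left), robot_in(rmD)}
    → {ball_in(b5,rmA), carry(b2,left), carry(b3,right), robot_in(rmD)}

== RESULT ==
["ball_in(b5,rmA)", "carry(b2,left)", "carry(b3,right)", "robot_in(rmD)"]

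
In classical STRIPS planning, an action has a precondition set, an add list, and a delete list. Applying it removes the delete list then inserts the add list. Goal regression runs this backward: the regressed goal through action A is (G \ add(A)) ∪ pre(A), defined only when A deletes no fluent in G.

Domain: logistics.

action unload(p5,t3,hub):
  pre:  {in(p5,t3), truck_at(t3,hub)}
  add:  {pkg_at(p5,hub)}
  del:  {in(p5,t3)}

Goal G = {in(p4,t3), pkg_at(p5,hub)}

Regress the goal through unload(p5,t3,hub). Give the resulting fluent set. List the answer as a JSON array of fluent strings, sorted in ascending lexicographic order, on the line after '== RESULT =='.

Regress:
  G ∩ del = {}  (empty — regression defined)
  G \ add = {in(p4,t3), pkg_at(p5,hub)} \ {pkg_at(p5,hub)} = {in(p4,t3)}
  ∪ pre   = {in(p4,t3)} ∪ {in(p5,t3), truck_at(t3,hub)}
          = {in(p4,t3), in(p5,t3), truck_at(t3,hub)}

== RESULT ==
["in(p4,t3)", "in(p5,t3)", "truck_at(t3,hub)"]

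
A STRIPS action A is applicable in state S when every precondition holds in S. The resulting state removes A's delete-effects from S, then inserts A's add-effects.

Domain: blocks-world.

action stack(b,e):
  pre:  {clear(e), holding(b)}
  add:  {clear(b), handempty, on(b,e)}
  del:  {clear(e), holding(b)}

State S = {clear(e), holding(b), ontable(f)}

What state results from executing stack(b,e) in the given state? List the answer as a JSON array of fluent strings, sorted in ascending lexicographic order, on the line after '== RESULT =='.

Compute (S \ del) ∪ add:
  pre ⊆ S: {clear(e), holding(b)} ⊆ S  — applicable
  S \ del = {ontable(f)}
  ∪ add   = {clear(b), handempty, on(b,e), ontable(f)}

== RESULT ==
["clear(b)", "handempty", "on(b,e)", "ontable(f)"]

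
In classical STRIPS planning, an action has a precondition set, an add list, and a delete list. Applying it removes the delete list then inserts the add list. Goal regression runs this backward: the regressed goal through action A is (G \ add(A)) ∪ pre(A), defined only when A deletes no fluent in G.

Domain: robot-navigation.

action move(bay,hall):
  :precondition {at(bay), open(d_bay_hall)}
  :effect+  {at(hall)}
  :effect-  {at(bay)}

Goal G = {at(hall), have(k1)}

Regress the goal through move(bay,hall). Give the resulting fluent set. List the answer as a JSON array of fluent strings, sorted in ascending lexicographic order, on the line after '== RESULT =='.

Compute (G \ add) ∪ pre:
  G ∩ del = {}  (empty — regression defined)
  G \ add = {at(hall), have(k1)} \ {at(hall)} = {have(k1)}
  ∪ pre   = {have(k1)} ∪ {at(bay), open(d_bay_hall)}
          = {at(bay), have(k1), open(d_bay_hall)}

== RESULT ==
["at(bay)", "have(k1)", "open(d_bay_hall)"]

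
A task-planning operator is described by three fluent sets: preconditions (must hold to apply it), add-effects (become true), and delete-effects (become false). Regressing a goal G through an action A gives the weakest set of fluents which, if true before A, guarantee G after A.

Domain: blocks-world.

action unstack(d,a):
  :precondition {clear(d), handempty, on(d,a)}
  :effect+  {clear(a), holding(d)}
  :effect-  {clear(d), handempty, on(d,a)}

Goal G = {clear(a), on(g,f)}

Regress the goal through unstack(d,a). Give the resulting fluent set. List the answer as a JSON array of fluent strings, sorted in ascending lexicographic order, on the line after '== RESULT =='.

Regress:
  G ∩ del = {}  (empty — regression defined)
  G \ add = {clear(a), on(g,f)} \ {clear(a), holding(d)} = {on(g,f)}
  ∪ pre   = {on(g,f)} ∪ {clear(d), handempty, on(d,a)}
          = {clear(d), handempty, on(d,a), on(g,f)}

== RESULT ==
["clear(d)", "handempty", "on(d,a)", "on(g,f)"]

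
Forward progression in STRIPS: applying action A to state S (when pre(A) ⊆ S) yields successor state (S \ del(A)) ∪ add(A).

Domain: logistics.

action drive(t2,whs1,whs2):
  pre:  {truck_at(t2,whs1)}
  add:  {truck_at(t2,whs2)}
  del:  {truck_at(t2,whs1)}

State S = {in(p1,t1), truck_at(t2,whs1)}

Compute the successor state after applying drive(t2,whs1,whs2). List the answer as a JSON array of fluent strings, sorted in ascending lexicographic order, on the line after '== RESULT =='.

Progress:
  pre ⊆ S: {truck_at(t2,whs1)} ⊆ S  — applicable
  S \ del = {in(p1,t1)}
  ∪ add   = {in(p1,t1), truck_at(t2,whs2)}

== RESULT ==
["in(p1,t1)", "truck_at(t2,whs2)"]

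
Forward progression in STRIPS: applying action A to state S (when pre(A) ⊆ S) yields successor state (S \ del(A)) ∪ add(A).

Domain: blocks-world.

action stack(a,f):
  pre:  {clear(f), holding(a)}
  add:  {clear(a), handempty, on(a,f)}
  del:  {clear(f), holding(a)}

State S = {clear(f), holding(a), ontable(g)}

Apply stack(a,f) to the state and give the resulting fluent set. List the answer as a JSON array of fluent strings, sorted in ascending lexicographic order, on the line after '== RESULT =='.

Compute (S \ del) ∪ add:
  pre ⊆ S: {clear(f), holding(a)} ⊆ S  — applicable
  S \ del = {ontable(g)}
  ∪ add   = {clear(a), handempty, on(a,f), ontable(g)}

== RESULT ==
["clear(a)", "handempty", "on(a,f)", "ontable(g)"]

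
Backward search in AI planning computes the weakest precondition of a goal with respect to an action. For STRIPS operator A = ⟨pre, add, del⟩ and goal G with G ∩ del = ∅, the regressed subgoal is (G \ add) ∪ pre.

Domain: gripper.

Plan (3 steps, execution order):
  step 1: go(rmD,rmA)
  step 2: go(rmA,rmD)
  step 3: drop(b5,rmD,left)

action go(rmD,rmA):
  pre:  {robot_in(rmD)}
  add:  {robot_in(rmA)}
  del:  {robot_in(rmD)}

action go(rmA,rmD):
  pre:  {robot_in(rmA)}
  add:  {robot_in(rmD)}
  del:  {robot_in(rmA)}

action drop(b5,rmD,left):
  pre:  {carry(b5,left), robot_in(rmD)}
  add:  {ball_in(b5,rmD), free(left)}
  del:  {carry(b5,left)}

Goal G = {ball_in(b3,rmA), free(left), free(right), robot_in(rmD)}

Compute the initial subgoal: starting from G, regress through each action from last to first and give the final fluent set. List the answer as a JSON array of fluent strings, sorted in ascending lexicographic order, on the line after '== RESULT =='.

Regress step by step:
  through step 3 (drop(b5,rmD,left)): drop {free(left)}, keep {ball_in(b3,rmA), free(right), robot_in(rmD)}, require {carry(b5,left), robot_in(rmD)}
    → {ball_in(b3,rmA), carry(b5,left), free(right), robot_in(rmD)}
  through step 2 (go(rmA,rmD)): drop {robot_in(rmD)}, keep {ball_in(b3,rmA), carry(b5,left), free(right)}, require {robot_in(rmA)}
    → {ball_in(b3,rmA), carry(b5,left), free(right), robot_in(rmA)}
  through step 1 (go(rmD,rmA)): drop {robot_in(rmA)}, keep {ball_in(b3,rmA), carry(b5,left), free(right)}, require {robot_in(rmD)}
    → {ball_in(b3,rmA), carry(b5,left), free(right), robot_in(rmD)}

== RESULT ==
["ball_in(b3,rmA)", "carry(b5,left)", "free(right)", "robot_in(rmD)"]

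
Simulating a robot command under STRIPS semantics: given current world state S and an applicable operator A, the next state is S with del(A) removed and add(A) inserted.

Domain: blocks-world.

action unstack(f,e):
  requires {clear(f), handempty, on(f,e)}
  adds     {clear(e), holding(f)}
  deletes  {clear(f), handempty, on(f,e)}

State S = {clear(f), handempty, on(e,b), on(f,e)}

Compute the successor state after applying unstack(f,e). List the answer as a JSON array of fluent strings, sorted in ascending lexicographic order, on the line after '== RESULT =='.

Progress:
  pre ⊆ S: {clear(f), handempty, on(f,e)} ⊆ S  — applicable
  S \ del = {on(e,b)}
  ∪ add   = {clear(e), holding(f), on(e,b)}

== RESULT ==
["clear(e)", "holding(f)", "on(e,b)"]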